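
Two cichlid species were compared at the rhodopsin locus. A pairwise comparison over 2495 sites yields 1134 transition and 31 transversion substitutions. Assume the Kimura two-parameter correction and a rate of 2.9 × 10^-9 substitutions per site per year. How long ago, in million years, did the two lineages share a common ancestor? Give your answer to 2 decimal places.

P = 1134/2495 ≈ 0.454509 and Q = 31/2495 ≈ 0.012425.
Under the Kimura two-parameter model, d = −½ ln(1 − 2P − Q) − ¼ ln(1 − 2Q).
1 − 2P − Q = 0.078557, giving −½ ln(0.078557) = 1.271965.
1 − 2Q = 0.97515, giving −¼ ln(0.97515) = 0.006291.
d = 1.271965 + 0.006291 = 1.278256.
Under a molecular clock d = 2μt, so t = d/(2μ) = 1.278256 / (2 × 2.9 × 10^-9) = 220.39 million years.

220.39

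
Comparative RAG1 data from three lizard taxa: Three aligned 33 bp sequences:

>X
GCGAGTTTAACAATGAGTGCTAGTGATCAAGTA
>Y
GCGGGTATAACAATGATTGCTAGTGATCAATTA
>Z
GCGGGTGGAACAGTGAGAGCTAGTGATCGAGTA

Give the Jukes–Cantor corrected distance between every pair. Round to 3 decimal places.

d(X,Y) = 0.132, d(X,Z) = 0.208, d(Y,Z) = 0.249

X–Y: 4/33 sites differ → p ≈ 0.121212, d = −0.75 ln(1 − 0.161616) = 0.132209 ≈ 0.132.
X–Z: 6/33 sites differ → p ≈ 0.181818, d = −0.75 ln(1 − 0.242424) = 0.208224 ≈ 0.208.
Y–Z: 7/33 sites differ → p ≈ 0.212121, d = −0.75 ln(1 − 0.282828) = 0.249330 ≈ 0.249.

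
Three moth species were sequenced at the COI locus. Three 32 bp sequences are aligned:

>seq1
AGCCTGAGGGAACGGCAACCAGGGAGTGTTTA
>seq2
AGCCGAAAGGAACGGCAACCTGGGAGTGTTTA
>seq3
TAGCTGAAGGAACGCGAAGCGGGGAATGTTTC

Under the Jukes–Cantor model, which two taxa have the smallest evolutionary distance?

seq1 and seq2

seq1–seq2: 4/32 differ, p = 0.125, d = 0.137.
seq1–seq3: 10/32 differ, p = 0.313, d = 0.404.
seq2–seq3: 11/32 differ, p = 0.344, d = 0.460.
The smallest distance is between seq1 and seq2.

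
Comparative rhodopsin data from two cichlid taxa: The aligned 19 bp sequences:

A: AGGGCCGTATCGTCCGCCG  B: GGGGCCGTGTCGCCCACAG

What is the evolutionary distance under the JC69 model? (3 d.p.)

The sequences differ at 5 of 19 sites (1, 9, 13, 16, 18), so p = 5/19 ≈ 0.263158.
d = −(3/4) ln(1 − 4p/3) = −0.75 ln(1 − 0.350877) = −0.75 ln(0.649123)
  = −0.75 × (-0.432133) = 0.324100 substitutions/site.

0.324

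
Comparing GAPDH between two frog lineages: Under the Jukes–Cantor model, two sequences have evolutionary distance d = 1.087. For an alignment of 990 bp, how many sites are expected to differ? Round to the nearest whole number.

Invert JC69: p = (3/4)(1 − e^(−4d/3)) = 0.75 × (1 − e^(-1.449333)) = 0.75 × (1 − 0.234727) = 0.573955.
Expected differing sites = pL ≈ 0.573955 × 990 = 568.21545 ≈ 568.

568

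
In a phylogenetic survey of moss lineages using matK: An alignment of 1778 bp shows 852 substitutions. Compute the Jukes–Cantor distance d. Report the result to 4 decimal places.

p = 852/1778 ≈ 0.47919.
d = −(3/4) ln(1 − 4p/3) = −0.75 ln(1 − 0.63892) = −0.75 ln(0.36108)
  = −0.75 × (-1.018656) = 0.763992 substitutions/site.

0.7640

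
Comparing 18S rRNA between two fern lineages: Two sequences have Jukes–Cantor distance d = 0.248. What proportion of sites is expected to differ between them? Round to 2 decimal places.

p = (3/4)(1 − e^(−4d/3)) = 0.75 × (1 − e^(-0.330667)) = 0.75 × (1 − 0.718444) = 0.211167.

0.21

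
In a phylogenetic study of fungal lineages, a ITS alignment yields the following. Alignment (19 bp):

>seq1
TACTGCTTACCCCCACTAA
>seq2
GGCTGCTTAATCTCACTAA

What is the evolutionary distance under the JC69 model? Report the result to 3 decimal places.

0.324

The sequences differ at 5 of 19 sites (1, 2, 10, 11, 13), so p = 5/19 ≈ 0.263158.
d = −(3/4) ln(1 − 4p/3) = −0.75 ln(1 − 0.350877) = −0.75 ln(0.649123)
  = −0.75 × (-0.432133) = 0.324100 substitutions/site.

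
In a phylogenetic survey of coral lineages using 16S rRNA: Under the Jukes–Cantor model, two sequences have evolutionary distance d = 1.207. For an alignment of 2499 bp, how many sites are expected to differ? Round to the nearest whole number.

1499

Invert JC69: p = (3/4)(1 − e^(−4d/3)) = 0.75 × (1 − e^(-1.609333)) = 0.75 × (1 − 0.200021) = 0.599984.
Expected differing sites = pL ≈ 0.599984 × 2499 = 1499.360016 ≈ 1499.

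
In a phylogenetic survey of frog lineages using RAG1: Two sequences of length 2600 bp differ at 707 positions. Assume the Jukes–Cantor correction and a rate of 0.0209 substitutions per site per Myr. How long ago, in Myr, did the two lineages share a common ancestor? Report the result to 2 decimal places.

8.08

p = 707/2600 ≈ 0.271923.
d = −(3/4) ln(1 − 4p/3) = −0.75 ln(1 − 0.362564) = −0.75 ln(0.637436)
  = −0.75 × (-0.450301) = 0.337726 substitutions/site.
Under a molecular clock d = 2μt, so t = d/(2μ) = 0.337726 / (2 × 0.0209) = 8.08 Myr.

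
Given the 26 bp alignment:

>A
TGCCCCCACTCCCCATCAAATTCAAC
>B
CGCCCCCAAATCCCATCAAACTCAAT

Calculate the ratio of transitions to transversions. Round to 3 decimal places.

Transitions are A↔G and C↔T; transversions are all other mismatches.
Transitions: 4. Transversions: 2.
R = 4/2 = 2.000.

2.000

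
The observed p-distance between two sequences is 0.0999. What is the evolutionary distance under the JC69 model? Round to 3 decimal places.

d = −(3/4) ln(1 − 4p/3) = −0.75 ln(1 − 0.1332) = −0.75 ln(0.8668)
  = −0.75 × (-0.142947) = 0.107210 substitutions/site.

0.107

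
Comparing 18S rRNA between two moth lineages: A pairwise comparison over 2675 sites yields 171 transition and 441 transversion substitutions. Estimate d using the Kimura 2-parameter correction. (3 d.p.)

0.273

P = 171/2675 ≈ 0.063925 and Q = 441/2675 ≈ 0.16486.
Under the Kimura two-parameter model, d = −½ ln(1 − 2P − Q) − ¼ ln(1 − 2Q).
1 − 2P − Q = 0.70729, giving −½ ln(0.70729) = 0.173157.
1 − 2Q = 0.67028, giving −¼ ln(0.67028) = 0.100015.
d = 0.173157 + 0.100015 = 0.273172.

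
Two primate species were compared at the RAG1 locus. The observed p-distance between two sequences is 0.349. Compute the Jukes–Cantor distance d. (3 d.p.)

d = −(3/4) ln(1 − 4p/3) = −0.75 ln(1 − 0.465333) = −0.75 ln(0.534667)
  = −0.75 × (-0.626111) = 0.469583 substitutions/site.

0.470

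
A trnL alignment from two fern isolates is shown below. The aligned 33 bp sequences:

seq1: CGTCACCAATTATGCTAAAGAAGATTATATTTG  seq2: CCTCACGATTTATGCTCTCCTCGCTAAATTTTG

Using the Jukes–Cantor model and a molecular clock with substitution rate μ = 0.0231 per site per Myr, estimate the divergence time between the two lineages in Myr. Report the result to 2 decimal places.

The sequences differ at 13 of 33 sites, so p = 13/33 ≈ 0.393939.
d = −(3/4) ln(1 − 4p/3) = −0.75 ln(1 − 0.525252) = −0.75 ln(0.474748)
  = −0.75 × (-0.744971) = 0.558728 substitutions/site.
Under a molecular clock d = 2μt, so t = d/(2μ) = 0.558728 / (2 × 0.0231) = 12.09 Myr.

12.09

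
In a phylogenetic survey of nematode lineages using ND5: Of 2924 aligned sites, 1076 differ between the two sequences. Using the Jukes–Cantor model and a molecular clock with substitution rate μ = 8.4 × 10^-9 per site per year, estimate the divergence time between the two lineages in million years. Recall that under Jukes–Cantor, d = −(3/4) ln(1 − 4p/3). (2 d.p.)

30.12

p = 1076/2924 ≈ 0.367989.
d = −(3/4) ln(1 − 4p/3) = −0.75 ln(1 − 0.490652) = −0.75 ln(0.509348)
  = −0.75 × (-0.674624) = 0.505968 substitutions/site.
Under a molecular clock d = 2μt, so t = d/(2μ) = 0.505968 / (2 × 8.4 × 10^-9) = 30.12 million years.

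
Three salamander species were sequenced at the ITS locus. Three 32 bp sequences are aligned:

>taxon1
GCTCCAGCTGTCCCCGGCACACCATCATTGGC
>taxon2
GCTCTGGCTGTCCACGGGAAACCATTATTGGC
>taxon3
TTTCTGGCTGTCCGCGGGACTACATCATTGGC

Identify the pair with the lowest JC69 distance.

taxon1–taxon2: 6/32 differ, p = 0.188, d = 0.216.
taxon1–taxon3: 8/32 differ, p = 0.250, d = 0.304.
taxon2–taxon3: 7/32 differ, p = 0.219, d = 0.259.
The smallest distance is between taxon1 and taxon2.

taxon1 and taxon2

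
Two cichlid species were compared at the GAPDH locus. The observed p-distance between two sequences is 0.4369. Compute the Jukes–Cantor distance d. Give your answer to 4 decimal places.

0.6552

d = −(3/4) ln(1 − 4p/3) = −0.75 ln(1 − 0.582533) = −0.75 ln(0.417467)
  = −0.75 × (-0.873550) = 0.655163 substitutions/site.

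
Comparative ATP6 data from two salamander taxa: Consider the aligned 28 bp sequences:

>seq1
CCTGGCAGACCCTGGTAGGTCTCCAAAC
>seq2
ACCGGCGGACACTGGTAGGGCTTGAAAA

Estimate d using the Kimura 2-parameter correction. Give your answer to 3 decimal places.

0.360

Of 28 sites, 3 differences are transitions and 5 are transversions, so P = 3/28 ≈ 0.107143 and Q = 5/28 ≈ 0.178571.
Under the Kimura two-parameter model, d = −½ ln(1 − 2P − Q) − ¼ ln(1 − 2Q).
1 − 2P − Q = 0.607143, giving −½ ln(0.607143) = 0.249495.
1 − 2Q = 0.642858, giving −¼ ln(0.642858) = 0.110458.
d = 0.249495 + 0.110458 = 0.359953.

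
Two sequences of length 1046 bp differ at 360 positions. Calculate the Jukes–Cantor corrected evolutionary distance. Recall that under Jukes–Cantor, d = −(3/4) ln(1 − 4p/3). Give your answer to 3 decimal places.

0.461

p = 360/1046 ≈ 0.344168.
d = −(3/4) ln(1 − 4p/3) = −0.75 ln(1 − 0.458891) = −0.75 ln(0.541109)
  = −0.75 × (-0.614135) = 0.460601 substitutions/site.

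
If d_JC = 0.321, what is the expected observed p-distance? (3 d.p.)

p = (3/4)(1 − e^(−4d/3)) = 0.75 × (1 − e^(-0.428)) = 0.75 × (1 − 0.651811) = 0.261142.

0.261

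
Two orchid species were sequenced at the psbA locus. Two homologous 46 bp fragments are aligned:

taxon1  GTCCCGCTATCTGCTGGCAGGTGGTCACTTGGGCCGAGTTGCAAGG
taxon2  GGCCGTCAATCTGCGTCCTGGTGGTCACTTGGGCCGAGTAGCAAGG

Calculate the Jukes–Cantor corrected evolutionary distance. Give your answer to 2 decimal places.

The sequences differ at 9 of 46 sites (2, 5, 6, 8, 15, 16, 17, 19, 40), so p = 9/46 ≈ 0.195652.
d = −(3/4) ln(1 − 4p/3) = −0.75 ln(1 − 0.260869) = −0.75 ln(0.739131)
  = −0.75 × (-0.302280) = 0.226710 substitutions/site.

0.23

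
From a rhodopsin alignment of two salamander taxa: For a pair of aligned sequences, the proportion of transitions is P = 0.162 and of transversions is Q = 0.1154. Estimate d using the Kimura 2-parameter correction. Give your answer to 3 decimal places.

0.355

Under the Kimura two-parameter model, d = −½ ln(1 − 2P − Q) − ¼ ln(1 − 2Q).
1 − 2P − Q = 0.5606, giving −½ ln(0.5606) = 0.289374.
1 − 2Q = 0.7692, giving −¼ ln(0.7692) = 0.065601.
d = 0.289374 + 0.065601 = 0.354975.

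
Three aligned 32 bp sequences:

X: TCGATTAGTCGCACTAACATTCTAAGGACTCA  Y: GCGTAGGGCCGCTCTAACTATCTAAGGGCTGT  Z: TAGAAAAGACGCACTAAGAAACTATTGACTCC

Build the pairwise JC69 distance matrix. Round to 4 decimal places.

X–Y: 12/32 sites differ → p = 0.375, d = −0.75 ln(1 − 0.5) = 0.519860 ≈ 0.5199.
X–Z: 10/32 sites differ → p = 0.3125, d = −0.75 ln(1 − 0.416667) = 0.404248 ≈ 0.4042.
Y–Z: 15/32 sites differ → p = 0.46875, d = −0.75 ln(1 − 0.625) = 0.735622 ≈ 0.7356.

d(X,Y) = 0.5199, d(X,Z) = 0.4042, d(Y,Z) = 0.7356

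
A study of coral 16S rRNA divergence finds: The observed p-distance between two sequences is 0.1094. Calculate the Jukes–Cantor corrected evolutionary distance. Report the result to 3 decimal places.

d = −(3/4) ln(1 − 4p/3) = −0.75 ln(1 − 0.145867) = −0.75 ln(0.854133)
  = −0.75 × (-0.157668) = 0.118251 substitutions/site.

0.118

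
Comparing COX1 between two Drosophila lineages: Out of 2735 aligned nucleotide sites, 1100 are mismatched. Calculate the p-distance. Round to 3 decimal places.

p = 1100/2735 = 0.402193… ≈ 0.402 (to 3 d.p.).

0.402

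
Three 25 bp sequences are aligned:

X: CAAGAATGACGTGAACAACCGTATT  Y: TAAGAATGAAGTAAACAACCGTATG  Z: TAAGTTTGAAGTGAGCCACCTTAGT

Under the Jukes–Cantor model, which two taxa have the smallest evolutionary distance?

X–Y: 4/25 differ, p = 0.160, d = 0.180.
X–Z: 8/25 differ, p = 0.320, d = 0.417.
Y–Z: 8/25 differ, p = 0.320, d = 0.417.
The smallest distance is between X and Y.

X and Y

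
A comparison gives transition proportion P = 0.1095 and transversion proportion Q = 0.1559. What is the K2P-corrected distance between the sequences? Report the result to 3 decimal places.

0.328

Under the Kimura two-parameter model, d = −½ ln(1 − 2P − Q) − ¼ ln(1 − 2Q).
1 − 2P − Q = 0.6251, giving −½ ln(0.6251) = 0.234922.
1 − 2Q = 0.6882, giving −¼ ln(0.6882) = 0.093419.
d = 0.234922 + 0.093419 = 0.328341.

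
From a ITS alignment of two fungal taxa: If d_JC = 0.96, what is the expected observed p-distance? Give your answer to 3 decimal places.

p = (3/4)(1 − e^(−4d/3)) = 0.75 × (1 − e^(-1.28)) = 0.75 × (1 − 0.278037) = 0.541472.

0.541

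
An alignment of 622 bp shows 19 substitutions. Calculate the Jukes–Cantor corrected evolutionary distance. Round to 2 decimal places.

0.03

p = 19/622 ≈ 0.030547.
d = −(3/4) ln(1 − 4p/3) = −0.75 ln(1 − 0.040729) = −0.75 ln(0.959271)
  = −0.75 × (-0.041582) = 0.031187 substitutions/site.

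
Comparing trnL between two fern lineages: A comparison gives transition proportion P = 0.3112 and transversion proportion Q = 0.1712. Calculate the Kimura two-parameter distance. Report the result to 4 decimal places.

0.8938

Under the Kimura two-parameter model, d = −½ ln(1 − 2P − Q) − ¼ ln(1 − 2Q).
1 − 2P − Q = 0.2064, giving −½ ln(0.2064) = 0.788970.
1 − 2Q = 0.6576, giving −¼ ln(0.6576) = 0.104790.
d = 0.788970 + 0.104790 = 0.893760.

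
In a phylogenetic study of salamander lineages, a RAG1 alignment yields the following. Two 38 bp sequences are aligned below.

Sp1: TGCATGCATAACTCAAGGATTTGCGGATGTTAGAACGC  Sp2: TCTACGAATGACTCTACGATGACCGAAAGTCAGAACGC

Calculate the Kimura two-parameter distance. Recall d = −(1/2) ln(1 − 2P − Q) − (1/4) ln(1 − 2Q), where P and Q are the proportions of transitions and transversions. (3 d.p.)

0.458

Of 38 sites, 5 differences are transitions and 8 are transversions, so P = 5/38 ≈ 0.131579 and Q = 8/38 ≈ 0.210526.
Under the Kimura two-parameter model, d = −½ ln(1 − 2P − Q) − ¼ ln(1 − 2Q).
1 − 2P − Q = 0.526316, giving −½ ln(0.526316) = 0.320927.
1 − 2Q = 0.578948, giving −¼ ln(0.578948) = 0.136636.
d = 0.320927 + 0.136636 = 0.457563.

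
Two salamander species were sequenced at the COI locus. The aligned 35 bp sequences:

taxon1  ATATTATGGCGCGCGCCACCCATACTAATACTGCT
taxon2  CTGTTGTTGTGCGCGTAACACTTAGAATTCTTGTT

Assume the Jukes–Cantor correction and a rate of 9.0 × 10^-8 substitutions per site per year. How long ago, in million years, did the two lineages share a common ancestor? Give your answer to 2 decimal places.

3.53

The sequences differ at 15 of 35 sites, so p = 15/35 ≈ 0.428571.
d = −(3/4) ln(1 − 4p/3) = −0.75 ln(1 − 0.571428) = −0.75 ln(0.428572)
  = −0.75 × (-0.847297) = 0.635473 substitutions/site.
Under a molecular clock d = 2μt, so t = d/(2μ) = 0.635473 / (2 × 9.0 × 10^-8) = 3.53 million years.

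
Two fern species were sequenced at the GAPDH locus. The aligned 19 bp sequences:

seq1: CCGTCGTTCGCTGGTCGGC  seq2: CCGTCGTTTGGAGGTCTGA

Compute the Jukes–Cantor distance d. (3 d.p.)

0.324

The sequences differ at 5 of 19 sites (9, 11, 12, 17, 19), so p = 5/19 ≈ 0.263158.
d = −(3/4) ln(1 − 4p/3) = −0.75 ln(1 − 0.350877) = −0.75 ln(0.649123)
  = −0.75 × (-0.432133) = 0.324100 substitutions/site.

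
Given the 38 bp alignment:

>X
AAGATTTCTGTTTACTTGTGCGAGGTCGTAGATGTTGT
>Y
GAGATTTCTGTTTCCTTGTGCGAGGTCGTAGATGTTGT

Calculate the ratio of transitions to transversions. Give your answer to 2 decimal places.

Transitions are A↔G and C↔T; transversions are all other mismatches.
Transitions: 1. Transversions: 1.
R = 1/1 = 1.00.

1.00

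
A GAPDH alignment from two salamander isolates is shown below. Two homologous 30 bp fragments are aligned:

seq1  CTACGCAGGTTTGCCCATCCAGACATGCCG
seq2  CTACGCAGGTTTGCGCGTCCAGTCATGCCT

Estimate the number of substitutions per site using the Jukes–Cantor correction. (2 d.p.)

The sequences differ at 4 of 30 sites (15, 17, 23, 30), so p = 4/30 ≈ 0.133333.
d = −(3/4) ln(1 − 4p/3) = −0.75 ln(1 − 0.177777) = −0.75 ln(0.822223)
  = −0.75 × (-0.195744) = 0.146808 substitutions/site.

0.15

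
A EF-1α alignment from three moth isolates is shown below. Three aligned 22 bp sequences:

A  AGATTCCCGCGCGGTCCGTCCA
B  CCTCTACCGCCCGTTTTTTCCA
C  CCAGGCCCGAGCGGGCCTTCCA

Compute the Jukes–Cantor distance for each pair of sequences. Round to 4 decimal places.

A–B: 10/22 sites differ → p ≈ 0.454545, d = −0.75 ln(1 − 0.60606) = 0.698667 ≈ 0.6987.
A–C: 7/22 sites differ → p ≈ 0.318182, d = −0.75 ln(1 − 0.424243) = 0.414052 ≈ 0.4141.
B–C: 10/22 sites differ → p ≈ 0.454545, d = −0.75 ln(1 − 0.60606) = 0.698667 ≈ 0.6987.

d(A,B) = 0.6987, d(A,C) = 0.4141, d(B,C) = 0.6987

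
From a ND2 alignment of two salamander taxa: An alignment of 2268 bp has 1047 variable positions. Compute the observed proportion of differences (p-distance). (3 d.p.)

0.462

p = 1047/2268 = 0.461640… ≈ 0.462 (to 3 d.p.).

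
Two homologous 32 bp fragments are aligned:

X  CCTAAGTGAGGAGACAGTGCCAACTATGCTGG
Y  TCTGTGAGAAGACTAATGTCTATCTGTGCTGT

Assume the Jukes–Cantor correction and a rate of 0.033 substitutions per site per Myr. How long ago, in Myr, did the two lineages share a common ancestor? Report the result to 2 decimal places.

11.15

The sequences differ at 15 of 32 sites, so p = 15/32 = 0.46875.
d = −(3/4) ln(1 − 4p/3) = −0.75 ln(1 − 0.625) = −0.75 ln(0.375)
  = −0.75 × (-0.980829) = 0.735622 substitutions/site.
Under a molecular clock d = 2μt, so t = d/(2μ) = 0.735622 / (2 × 0.033) = 11.15 Myr.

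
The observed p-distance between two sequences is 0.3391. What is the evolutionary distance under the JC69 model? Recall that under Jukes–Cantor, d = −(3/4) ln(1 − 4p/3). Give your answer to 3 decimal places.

0.451

d = −(3/4) ln(1 − 4p/3) = −0.75 ln(1 − 0.452133) = −0.75 ln(0.547867)
  = −0.75 × (-0.601723) = 0.451292 substitutions/site.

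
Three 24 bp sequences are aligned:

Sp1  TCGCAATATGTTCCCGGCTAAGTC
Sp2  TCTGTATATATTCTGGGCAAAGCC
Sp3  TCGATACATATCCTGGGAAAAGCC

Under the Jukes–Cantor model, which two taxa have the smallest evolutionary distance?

Sp1–Sp2: 8/24 differ, p = 0.333, d = 0.441.
Sp1–Sp3: 10/24 differ, p = 0.417, d = 0.608.
Sp2–Sp3: 5/24 differ, p = 0.208, d = 0.244.
The smallest distance is between Sp2 and Sp3.

Sp2 and Sp3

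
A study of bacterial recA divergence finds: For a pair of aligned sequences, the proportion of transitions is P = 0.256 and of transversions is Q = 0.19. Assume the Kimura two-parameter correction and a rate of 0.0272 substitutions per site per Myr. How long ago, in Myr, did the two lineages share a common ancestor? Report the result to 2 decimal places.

Under the Kimura two-parameter model, d = −½ ln(1 − 2P − Q) − ¼ ln(1 − 2Q).
1 − 2P − Q = 0.298, giving −½ ln(0.298) = 0.605331.
1 − 2Q = 0.62, giving −¼ ln(0.62) = 0.119509.
d = 0.605331 + 0.119509 = 0.724840.
Under a molecular clock d = 2μt, so t = d/(2μ) = 0.724840 / (2 × 0.0272) = 13.32 Myr.

13.32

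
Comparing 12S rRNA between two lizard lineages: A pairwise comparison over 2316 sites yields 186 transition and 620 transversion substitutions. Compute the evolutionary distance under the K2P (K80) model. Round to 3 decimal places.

P = 186/2316 ≈ 0.080311 and Q = 620/2316 ≈ 0.267703.
Under the Kimura two-parameter model, d = −½ ln(1 − 2P − Q) − ¼ ln(1 − 2Q).
1 − 2P − Q = 0.571675, giving −½ ln(0.571675) = 0.279592.
1 − 2Q = 0.464594, giving −¼ ln(0.464594) = 0.191648.
d = 0.279592 + 0.191648 = 0.471240.

0.471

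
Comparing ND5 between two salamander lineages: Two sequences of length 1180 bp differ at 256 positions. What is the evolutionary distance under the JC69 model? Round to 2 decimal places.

p = 256/1180 ≈ 0.216949.
d = −(3/4) ln(1 − 4p/3) = −0.75 ln(1 − 0.289265) = −0.75 ln(0.710735)
  = −0.75 × (-0.341456) = 0.256092 substitutions/site.

0.26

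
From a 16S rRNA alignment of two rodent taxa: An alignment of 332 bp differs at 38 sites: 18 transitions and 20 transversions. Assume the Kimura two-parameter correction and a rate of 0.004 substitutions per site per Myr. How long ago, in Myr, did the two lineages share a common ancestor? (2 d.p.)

P = 18/332 ≈ 0.054217 and Q = 20/332 ≈ 0.060241.
Under the Kimura two-parameter model, d = −½ ln(1 − 2P − Q) − ¼ ln(1 − 2Q).
1 − 2P − Q = 0.831325, giving −½ ln(0.831325) = 0.092367.
1 − 2Q = 0.879518, giving −¼ ln(0.879518) = 0.032095.
d = 0.092367 + 0.032095 = 0.124462.
Under a molecular clock d = 2μt, so t = d/(2μ) = 0.124462 / (2 × 0.004) = 15.56 Myr.

15.56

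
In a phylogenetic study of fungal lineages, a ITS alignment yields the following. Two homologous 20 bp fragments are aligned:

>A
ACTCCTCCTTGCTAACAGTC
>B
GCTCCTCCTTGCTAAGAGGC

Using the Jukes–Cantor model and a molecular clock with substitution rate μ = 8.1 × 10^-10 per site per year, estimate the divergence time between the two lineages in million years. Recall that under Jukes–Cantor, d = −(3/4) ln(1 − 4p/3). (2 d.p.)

103.31

The sequences differ at 3 of 20 sites (1, 16, 19), so p = 3/20 = 0.15.
d = −(3/4) ln(1 − 4p/3) = −0.75 ln(1 − 0.2) = −0.75 ln(0.8)
  = −0.75 × (-0.223144) = 0.167358 substitutions/site.
Under a molecular clock d = 2μt, so t = d/(2μ) = 0.167358 / (2 × 8.1 × 10^-10) = 103.31 million years.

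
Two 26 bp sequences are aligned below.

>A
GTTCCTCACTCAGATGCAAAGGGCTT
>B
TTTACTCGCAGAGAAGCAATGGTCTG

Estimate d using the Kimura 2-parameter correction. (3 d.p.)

Of 26 sites, 1 differences are transitions and 8 are transversions, so P = 1/26 ≈ 0.038462 and Q = 8/26 ≈ 0.307692.
Under the Kimura two-parameter model, d = −½ ln(1 − 2P − Q) − ¼ ln(1 − 2Q).
1 − 2P − Q = 0.615384, giving −½ ln(0.615384) = 0.242754.
1 − 2Q = 0.384616, giving −¼ ln(0.384616) = 0.238877.
d = 0.242754 + 0.238877 = 0.481631.

0.482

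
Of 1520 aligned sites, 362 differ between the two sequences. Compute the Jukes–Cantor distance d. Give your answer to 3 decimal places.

0.287

p = 362/1520 ≈ 0.238158.
d = −(3/4) ln(1 − 4p/3) = −0.75 ln(1 − 0.317544) = −0.75 ln(0.682456)
  = −0.75 × (-0.382057) = 0.286543 substitutions/site.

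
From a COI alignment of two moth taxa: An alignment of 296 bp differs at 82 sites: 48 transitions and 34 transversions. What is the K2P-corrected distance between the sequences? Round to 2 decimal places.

0.35

P = 48/296 ≈ 0.162162 and Q = 34/296 ≈ 0.114865.
Under the Kimura two-parameter model, d = −½ ln(1 − 2P − Q) − ¼ ln(1 − 2Q).
1 − 2P − Q = 0.560811, giving −½ ln(0.560811) = 0.289186.
1 − 2Q = 0.77027, giving −¼ ln(0.77027) = 0.065254.
d = 0.289186 + 0.065254 = 0.354440.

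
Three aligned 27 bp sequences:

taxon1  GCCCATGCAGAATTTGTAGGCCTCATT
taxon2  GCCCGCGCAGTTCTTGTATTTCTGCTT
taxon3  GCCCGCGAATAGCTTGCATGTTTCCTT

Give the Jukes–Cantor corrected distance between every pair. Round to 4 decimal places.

taxon1–taxon2: 10/27 sites differ → p ≈ 0.37037, d = −0.75 ln(1 − 0.493827) = 0.510658 ≈ 0.5107.
taxon1–taxon3: 11/27 sites differ → p ≈ 0.407407, d = −0.75 ln(1 − 0.543209) = 0.587647 ≈ 0.5876.
taxon2–taxon3: 8/27 sites differ → p ≈ 0.296296, d = −0.75 ln(1 − 0.395061) = 0.376971 ≈ 0.3770.

d(taxon1,taxon2) = 0.5107, d(taxon1,taxon3) = 0.5876, d(taxon2,taxon3) = 0.3770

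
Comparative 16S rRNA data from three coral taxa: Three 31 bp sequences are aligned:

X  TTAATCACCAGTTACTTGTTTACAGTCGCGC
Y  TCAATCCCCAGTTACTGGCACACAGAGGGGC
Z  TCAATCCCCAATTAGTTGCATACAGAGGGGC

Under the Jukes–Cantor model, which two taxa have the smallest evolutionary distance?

X–Y: 9/31 differ, p = 0.290, d = 0.367.
X–Z: 9/31 differ, p = 0.290, d = 0.367.
Y–Z: 4/31 differ, p = 0.129, d = 0.142.
The smallest distance is between Y and Z.

Y and Z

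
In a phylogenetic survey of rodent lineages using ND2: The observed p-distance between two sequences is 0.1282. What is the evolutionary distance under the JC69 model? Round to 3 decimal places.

0.141

d = −(3/4) ln(1 − 4p/3) = −0.75 ln(1 − 0.170933) = −0.75 ln(0.829067)
  = −0.75 × (-0.187454) = 0.140591 substitutions/site.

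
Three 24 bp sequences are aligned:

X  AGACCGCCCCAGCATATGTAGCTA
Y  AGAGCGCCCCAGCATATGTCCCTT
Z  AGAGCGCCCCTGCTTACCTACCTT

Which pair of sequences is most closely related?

X and Y

X–Y: 4/24 differ, p = 0.167, d = 0.188.
X–Z: 7/24 differ, p = 0.292, d = 0.369.
Y–Z: 5/24 differ, p = 0.208, d = 0.244.
The smallest distance is between X and Y.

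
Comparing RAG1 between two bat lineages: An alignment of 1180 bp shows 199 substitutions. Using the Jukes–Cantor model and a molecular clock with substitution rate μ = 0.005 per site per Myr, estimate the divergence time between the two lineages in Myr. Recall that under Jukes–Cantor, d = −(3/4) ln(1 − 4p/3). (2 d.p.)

19.10

p = 199/1180 ≈ 0.168644.
d = −(3/4) ln(1 − 4p/3) = −0.75 ln(1 − 0.224859) = −0.75 ln(0.775141)
  = −0.75 × (-0.254710) = 0.191033 substitutions/site.
Under a molecular clock d = 2μt, so t = d/(2μ) = 0.191033 / (2 × 0.005) = 19.10 Myr.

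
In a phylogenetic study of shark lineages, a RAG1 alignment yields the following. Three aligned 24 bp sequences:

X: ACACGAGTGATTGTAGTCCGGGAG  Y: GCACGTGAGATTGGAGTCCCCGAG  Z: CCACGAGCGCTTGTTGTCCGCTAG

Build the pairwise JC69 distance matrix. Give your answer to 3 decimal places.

X–Y: 6/24 sites differ → p = 0.25, d = −0.75 ln(1 − 0.333333) = 0.304098 ≈ 0.304.
X–Z: 6/24 sites differ → p = 0.25, d = −0.75 ln(1 − 0.333333) = 0.304098 ≈ 0.304.
Y–Z: 8/24 sites differ → p ≈ 0.333333, d = −0.75 ln(1 − 0.444444) = 0.440839 ≈ 0.441.

d(X,Y) = 0.304, d(X,Z) = 0.304, d(Y,Z) = 0.441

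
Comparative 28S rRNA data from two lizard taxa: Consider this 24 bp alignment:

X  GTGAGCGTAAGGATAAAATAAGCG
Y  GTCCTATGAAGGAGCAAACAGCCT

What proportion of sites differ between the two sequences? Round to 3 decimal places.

The sequences differ at 12 of 24 positions.
p = 12/24 = 0.500.

0.500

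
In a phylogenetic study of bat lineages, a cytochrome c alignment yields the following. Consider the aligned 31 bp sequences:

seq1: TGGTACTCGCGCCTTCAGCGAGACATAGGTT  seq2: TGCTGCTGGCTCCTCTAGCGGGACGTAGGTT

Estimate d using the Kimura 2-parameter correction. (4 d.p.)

Of 31 sites, 5 differences are transitions and 3 are transversions, so P = 5/31 ≈ 0.16129 and Q = 3/31 ≈ 0.096774.
Under the Kimura two-parameter model, d = −½ ln(1 − 2P − Q) − ¼ ln(1 − 2Q).
1 − 2P − Q = 0.580646, giving −½ ln(0.580646) = 0.271807.
1 − 2Q = 0.806452, giving −¼ ln(0.806452) = 0.053778.
d = 0.271807 + 0.053778 = 0.325585.

0.3256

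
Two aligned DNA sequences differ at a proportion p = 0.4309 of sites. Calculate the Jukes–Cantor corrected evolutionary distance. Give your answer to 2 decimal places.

0.64

d = −(3/4) ln(1 − 4p/3) = −0.75 ln(1 − 0.574533) = −0.75 ln(0.425467)
  = −0.75 × (-0.854568) = 0.640926 substitutions/site.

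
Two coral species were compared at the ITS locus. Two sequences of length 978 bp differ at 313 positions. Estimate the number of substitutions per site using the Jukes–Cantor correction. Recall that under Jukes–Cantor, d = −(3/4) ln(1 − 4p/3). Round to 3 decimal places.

0.417

p = 313/978 ≈ 0.320041.
d = −(3/4) ln(1 − 4p/3) = −0.75 ln(1 − 0.426721) = −0.75 ln(0.573279)
  = −0.75 × (-0.556383) = 0.417287 substitutions/site.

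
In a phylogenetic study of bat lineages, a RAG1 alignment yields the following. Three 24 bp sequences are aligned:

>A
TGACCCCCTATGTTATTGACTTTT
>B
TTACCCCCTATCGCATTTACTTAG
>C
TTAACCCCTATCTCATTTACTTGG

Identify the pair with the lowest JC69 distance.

B and C

A–B: 7/24 differ, p = 0.292, d = 0.369.
A–C: 7/24 differ, p = 0.292, d = 0.369.
B–C: 3/24 differ, p = 0.125, d = 0.137.
The smallest distance is between B and C.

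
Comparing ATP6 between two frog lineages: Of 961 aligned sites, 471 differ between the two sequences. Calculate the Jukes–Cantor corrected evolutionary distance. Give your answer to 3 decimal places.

0.795

p = 471/961 ≈ 0.490114.
d = −(3/4) ln(1 − 4p/3) = −0.75 ln(1 − 0.653485) = −0.75 ln(0.346515)
  = −0.75 × (-1.059829) = 0.794872 substitutions/site.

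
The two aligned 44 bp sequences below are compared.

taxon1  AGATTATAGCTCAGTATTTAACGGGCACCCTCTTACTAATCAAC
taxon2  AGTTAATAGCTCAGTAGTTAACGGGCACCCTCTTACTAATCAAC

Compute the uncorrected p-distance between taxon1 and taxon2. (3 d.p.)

0.068

The sequences differ at 3 of 44 positions (sites 3, 5, 17).
p = 3/44 = 0.068181… ≈ 0.068 (to 3 d.p.).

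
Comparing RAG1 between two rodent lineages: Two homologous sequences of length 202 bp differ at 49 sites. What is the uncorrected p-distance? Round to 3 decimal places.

p = 49/202 = 0.242574… ≈ 0.243 (to 3 d.p.).

0.243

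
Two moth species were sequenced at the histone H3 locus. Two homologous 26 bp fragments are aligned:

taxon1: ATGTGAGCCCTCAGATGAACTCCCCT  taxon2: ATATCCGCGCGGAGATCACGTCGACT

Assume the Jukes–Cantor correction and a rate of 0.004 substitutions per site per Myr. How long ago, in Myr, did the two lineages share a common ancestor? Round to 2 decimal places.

77.85

The sequences differ at 11 of 26 sites, so p = 11/26 ≈ 0.423077.
d = −(3/4) ln(1 − 4p/3) = −0.75 ln(1 − 0.564103) = −0.75 ln(0.435897)
  = −0.75 × (-0.830349) = 0.622762 substitutions/site.
Under a molecular clock d = 2μt, so t = d/(2μ) = 0.622762 / (2 × 0.004) = 77.85 Myr.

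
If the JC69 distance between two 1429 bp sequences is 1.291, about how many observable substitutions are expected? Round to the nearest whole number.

Invert JC69: p = (3/4)(1 − e^(−4d/3)) = 0.75 × (1 − e^(-1.721333)) = 0.75 × (1 − 0.178828) = 0.615879.
Expected differing sites = pL ≈ 0.615879 × 1429 = 880.091091 ≈ 880.

880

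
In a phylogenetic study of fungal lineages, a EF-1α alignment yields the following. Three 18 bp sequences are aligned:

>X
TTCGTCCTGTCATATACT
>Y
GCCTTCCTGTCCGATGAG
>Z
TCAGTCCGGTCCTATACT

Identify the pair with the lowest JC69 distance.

X and Z

X–Y: 8/18 differ, p = 0.444, d = 0.673.
X–Z: 4/18 differ, p = 0.222, d = 0.264.
Y–Z: 8/18 differ, p = 0.444, d = 0.673.
The smallest distance is between X and Z.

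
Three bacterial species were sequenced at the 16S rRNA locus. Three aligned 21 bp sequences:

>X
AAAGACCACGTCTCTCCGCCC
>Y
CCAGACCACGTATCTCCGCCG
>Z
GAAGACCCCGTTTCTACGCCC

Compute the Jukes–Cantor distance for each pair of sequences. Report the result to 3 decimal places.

d(X,Y) = 0.220, d(X,Z) = 0.220, d(Y,Z) = 0.360

X–Y: 4/21 sites differ → p ≈ 0.190476, d = −0.75 ln(1 − 0.253968) = 0.219740 ≈ 0.220.
X–Z: 4/21 sites differ → p ≈ 0.190476, d = −0.75 ln(1 − 0.253968) = 0.219740 ≈ 0.220.
Y–Z: 6/21 sites differ → p ≈ 0.285714, d = −0.75 ln(1 − 0.380952) = 0.359679 ≈ 0.360.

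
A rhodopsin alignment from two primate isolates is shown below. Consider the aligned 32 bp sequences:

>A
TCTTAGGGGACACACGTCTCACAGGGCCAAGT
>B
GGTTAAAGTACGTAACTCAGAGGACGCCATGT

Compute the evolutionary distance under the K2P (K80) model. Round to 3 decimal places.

Of 32 sites, 6 differences are transitions and 10 are transversions, so P = 6/32 = 0.1875 and Q = 10/32 = 0.3125.
Under the Kimura two-parameter model, d = −½ ln(1 − 2P − Q) − ¼ ln(1 − 2Q).
1 − 2P − Q = 0.3125, giving −½ ln(0.3125) = 0.581575.
1 − 2Q = 0.375, giving −¼ ln(0.375) = 0.245207.
d = 0.581575 + 0.245207 = 0.826782.

0.827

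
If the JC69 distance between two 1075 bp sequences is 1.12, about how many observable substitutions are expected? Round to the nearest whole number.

625

Invert JC69: p = (3/4)(1 − e^(−4d/3)) = 0.75 × (1 − e^(-1.493333)) = 0.75 × (1 − 0.224623) = 0.581533.
Expected differing sites = pL ≈ 0.581533 × 1075 = 625.147975 ≈ 625.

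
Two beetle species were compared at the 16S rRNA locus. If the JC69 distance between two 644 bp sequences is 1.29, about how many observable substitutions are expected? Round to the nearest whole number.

397

Invert JC69: p = (3/4)(1 − e^(−4d/3)) = 0.75 × (1 − e^(-1.72)) = 0.75 × (1 − 0.179066) = 0.615701.
Expected differing sites = pL ≈ 0.615701 × 644 = 396.511444 ≈ 397.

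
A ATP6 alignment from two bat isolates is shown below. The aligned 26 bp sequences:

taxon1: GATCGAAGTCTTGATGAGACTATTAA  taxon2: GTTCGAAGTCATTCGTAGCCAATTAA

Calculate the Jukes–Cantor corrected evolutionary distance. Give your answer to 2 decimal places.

0.40

The sequences differ at 8 of 26 sites (2, 11, 13, 14, 15, 16, 19, 21), so p = 8/26 ≈ 0.307692.
d = −(3/4) ln(1 − 4p/3) = −0.75 ln(1 − 0.410256) = −0.75 ln(0.589744)
  = −0.75 × (-0.528067) = 0.396050 substitutions/site.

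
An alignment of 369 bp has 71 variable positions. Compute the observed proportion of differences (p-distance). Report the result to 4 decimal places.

p = 71/369 = 0.192411… ≈ 0.1924 (to 4 d.p.).

0.1924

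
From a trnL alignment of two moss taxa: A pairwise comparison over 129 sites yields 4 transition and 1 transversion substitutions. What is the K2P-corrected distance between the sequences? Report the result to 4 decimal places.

P = 4/129 ≈ 0.031008 and Q = 1/129 ≈ 0.007752.
Under the Kimura two-parameter model, d = −½ ln(1 − 2P − Q) − ¼ ln(1 − 2Q).
1 − 2P − Q = 0.930232, giving −½ ln(0.930232) = 0.036161.
1 − 2Q = 0.984496, giving −¼ ln(0.984496) = 0.003906.
d = 0.036161 + 0.003906 = 0.040067.

0.0401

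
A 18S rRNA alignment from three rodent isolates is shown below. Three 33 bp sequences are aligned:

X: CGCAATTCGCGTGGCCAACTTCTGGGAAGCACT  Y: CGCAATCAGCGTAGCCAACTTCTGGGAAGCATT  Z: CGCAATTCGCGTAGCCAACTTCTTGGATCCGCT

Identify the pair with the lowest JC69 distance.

X–Y: 4/33 differ, p = 0.121, d = 0.132.
X–Z: 5/33 differ, p = 0.152, d = 0.169.
Y–Z: 7/33 differ, p = 0.212, d = 0.249.
The smallest distance is between X and Y.

X and Y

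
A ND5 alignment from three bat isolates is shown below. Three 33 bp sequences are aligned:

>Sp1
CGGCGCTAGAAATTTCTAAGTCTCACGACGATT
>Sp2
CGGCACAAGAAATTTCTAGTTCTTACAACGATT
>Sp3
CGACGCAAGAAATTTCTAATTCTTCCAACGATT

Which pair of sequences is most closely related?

Sp2 and Sp3

Sp1–Sp2: 6/33 differ, p = 0.182, d = 0.208.
Sp1–Sp3: 6/33 differ, p = 0.182, d = 0.208.
Sp2–Sp3: 4/33 differ, p = 0.121, d = 0.132.
The smallest distance is between Sp2 and Sp3.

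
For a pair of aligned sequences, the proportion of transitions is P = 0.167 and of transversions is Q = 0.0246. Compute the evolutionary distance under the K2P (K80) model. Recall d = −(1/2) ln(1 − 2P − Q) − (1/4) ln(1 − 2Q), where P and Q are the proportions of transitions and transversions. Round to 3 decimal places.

0.235

Under the Kimura two-parameter model, d = −½ ln(1 − 2P − Q) − ¼ ln(1 − 2Q).
1 − 2P − Q = 0.6414, giving −½ ln(0.6414) = 0.222051.
1 − 2Q = 0.9508, giving −¼ ln(0.9508) = 0.012613.
d = 0.222051 + 0.012613 = 0.234664.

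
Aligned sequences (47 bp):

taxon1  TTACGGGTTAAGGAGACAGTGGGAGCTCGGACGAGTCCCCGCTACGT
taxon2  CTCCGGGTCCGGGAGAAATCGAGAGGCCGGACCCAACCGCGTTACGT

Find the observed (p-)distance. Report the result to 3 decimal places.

The sequences differ at 17 of 47 positions.
p = 17/47 = 0.361702… ≈ 0.362 (to 3 d.p.).

0.362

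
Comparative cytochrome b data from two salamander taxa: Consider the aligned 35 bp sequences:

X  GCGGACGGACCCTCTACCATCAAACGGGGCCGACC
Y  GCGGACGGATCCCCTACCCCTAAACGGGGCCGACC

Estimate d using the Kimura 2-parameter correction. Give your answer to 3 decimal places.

Of 35 sites, 4 differences are transitions and 1 are transversions, so P = 4/35 ≈ 0.114286 and Q = 1/35 ≈ 0.028571.
Under the Kimura two-parameter model, d = −½ ln(1 − 2P − Q) − ¼ ln(1 − 2Q).
1 − 2P − Q = 0.742857, giving −½ ln(0.742857) = 0.148626.
1 − 2Q = 0.942858, giving −¼ ln(0.942858) = 0.014710.
d = 0.148626 + 0.014710 = 0.163336.

0.163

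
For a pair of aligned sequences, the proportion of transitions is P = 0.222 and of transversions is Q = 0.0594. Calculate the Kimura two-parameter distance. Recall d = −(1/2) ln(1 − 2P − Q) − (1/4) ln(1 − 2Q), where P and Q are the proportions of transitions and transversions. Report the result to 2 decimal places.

Under the Kimura two-parameter model, d = −½ ln(1 − 2P − Q) − ¼ ln(1 − 2Q).
1 − 2P − Q = 0.4966, giving −½ ln(0.4966) = 0.349985.
1 − 2Q = 0.8812, giving −¼ ln(0.8812) = 0.031618.
d = 0.349985 + 0.031618 = 0.381603.

0.38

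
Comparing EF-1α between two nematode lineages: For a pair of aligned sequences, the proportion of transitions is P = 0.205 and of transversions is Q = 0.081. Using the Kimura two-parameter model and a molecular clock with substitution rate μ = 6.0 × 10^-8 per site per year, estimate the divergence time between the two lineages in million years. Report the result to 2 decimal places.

Under the Kimura two-parameter model, d = −½ ln(1 − 2P − Q) − ¼ ln(1 − 2Q).
1 − 2P − Q = 0.509, giving −½ ln(0.509) = 0.337654.
1 − 2Q = 0.838, giving −¼ ln(0.838) = 0.044184.
d = 0.337654 + 0.044184 = 0.381838.
Under a molecular clock d = 2μt, so t = d/(2μ) = 0.381838 / (2 × 6.0 × 10^-8) = 3.18 million years.

3.18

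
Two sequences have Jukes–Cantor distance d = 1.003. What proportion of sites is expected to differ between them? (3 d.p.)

p = (3/4)(1 − e^(−4d/3)) = 0.75 × (1 − e^(-1.337333)) = 0.75 × (1 − 0.262545) = 0.553091.

0.553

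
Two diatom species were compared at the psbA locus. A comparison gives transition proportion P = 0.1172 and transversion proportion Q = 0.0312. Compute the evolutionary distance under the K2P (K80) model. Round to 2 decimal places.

0.17

Under the Kimura two-parameter model, d = −½ ln(1 − 2P − Q) − ¼ ln(1 − 2Q).
1 − 2P − Q = 0.7344, giving −½ ln(0.7344) = 0.154351.
1 − 2Q = 0.9376, giving −¼ ln(0.9376) = 0.016108.
d = 0.154351 + 0.016108 = 0.170459.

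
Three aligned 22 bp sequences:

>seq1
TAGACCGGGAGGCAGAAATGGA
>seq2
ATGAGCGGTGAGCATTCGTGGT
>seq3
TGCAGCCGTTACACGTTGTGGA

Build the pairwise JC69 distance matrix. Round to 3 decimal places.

d(seq1,seq2) = 0.824, d(seq1,seq3) = 1.163, d(seq2,seq3) = 0.824

seq1–seq2: 11/22 sites differ → p = 0.5, d = −0.75 ln(1 − 0.666667) = 0.823960 ≈ 0.824.
seq1–seq3: 13/22 sites differ → p ≈ 0.590909, d = −0.75 ln(1 − 0.787879) = 1.162949 ≈ 1.163.
seq2–seq3: 11/22 sites differ → p = 0.5, d = −0.75 ln(1 − 0.666667) = 0.823960 ≈ 0.824.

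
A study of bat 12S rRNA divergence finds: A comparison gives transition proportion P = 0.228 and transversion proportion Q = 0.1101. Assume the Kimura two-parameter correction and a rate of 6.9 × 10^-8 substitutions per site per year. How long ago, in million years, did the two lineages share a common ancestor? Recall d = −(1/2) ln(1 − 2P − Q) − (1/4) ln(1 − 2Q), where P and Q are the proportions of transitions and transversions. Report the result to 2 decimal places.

Under the Kimura two-parameter model, d = −½ ln(1 − 2P − Q) − ¼ ln(1 − 2Q).
1 − 2P − Q = 0.4339, giving −½ ln(0.4339) = 0.417471.
1 − 2Q = 0.7798, giving −¼ ln(0.7798) = 0.062179.
d = 0.417471 + 0.062179 = 0.479650.
Under a molecular clock d = 2μt, so t = d/(2μ) = 0.479650 / (2 × 6.9 × 10^-8) = 3.48 million years.

3.48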